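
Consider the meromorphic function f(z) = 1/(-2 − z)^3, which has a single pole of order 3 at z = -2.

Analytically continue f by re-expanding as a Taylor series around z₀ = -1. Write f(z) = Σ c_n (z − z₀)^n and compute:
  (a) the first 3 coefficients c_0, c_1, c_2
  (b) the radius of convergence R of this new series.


Let w = z − z₀, so z = z₀ + w.
Then -2 − z = -2 − (z₀ + w) = (-2 − z₀) − w = -1 − w.
f(z) = 1/(-1 − w)^3 = (1/(-1)^3) · (1 − w/(-1))^{−3}.
By the binomial series (1−u)^{−3} = Σ_{n≥0} C(n+2, 2) u^n for |u|<1, with u = w/(-1):
  c_n = C(n+2, 2) / (-1)^(n+3).
  c_0 = 1/(-1)^3 = -1.
  c_1 = 3/(-1)^4 = 3.
  c_2 = 6/(-1)^5 = -6.
The series is valid for |w/d| < 1, i.e. |z − z₀| < |d|.
Radius of convergence: R = |-2 − z₀| = |-1| = 1 (distance from z₀ to the singularity z = -2).

c_0 = -1, c_1 = 3, c_2 = -6; R = 1.


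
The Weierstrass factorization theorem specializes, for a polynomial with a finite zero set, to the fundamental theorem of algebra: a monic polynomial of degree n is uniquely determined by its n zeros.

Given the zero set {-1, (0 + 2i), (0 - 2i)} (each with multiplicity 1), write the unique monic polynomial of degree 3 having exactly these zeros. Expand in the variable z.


The polynomial is p(z) = ∏_{α ∈ S} (z − α), where S = {-1, (0 + 2i), (0 - 2i)}.
Expanding the product yields: p(z) = z^3 + z^2 + 4·z + 4.
Note conjugate pairs combine to real quadratics: (z − (0+2i))(z − (0−2i)) = z² + 4.
The resulting polynomial has degree 3 and real coefficients as required.

p(z) = z^3 + z^2 + 4·z + 4.


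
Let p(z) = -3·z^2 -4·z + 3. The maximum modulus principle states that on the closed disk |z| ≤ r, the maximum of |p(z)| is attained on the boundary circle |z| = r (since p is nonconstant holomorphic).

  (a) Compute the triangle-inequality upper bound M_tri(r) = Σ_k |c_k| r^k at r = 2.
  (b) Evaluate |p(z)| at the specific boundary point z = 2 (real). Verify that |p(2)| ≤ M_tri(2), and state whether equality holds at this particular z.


Coefficients: c_0 = 3, c_1 = -4, c_2 = -3. Radius r = 2.
Part (a). Triangle bound: M_tri(r) = Σ_k |c_k| r^k
  = |3|·2^0 + |-4|·2^1 + |-3|·2^2
  = 3 + 8 + 12 = 23.
This bounds M(r) := max_{|z|=r} |p(z)| from above; equality holds iff all terms c_k z^k can be made to align in phase at a single z on |z|=r.
Part (b). At z = 2 (real, on the circle |z| = r):
  p(2) = (3)·2^0 + (-4)·2^1 + (-3)·2^2 = -17.
  |p(2)| = 17.
Check: |p(2)| = 17 ≤ 23 = M_tri(2). ✓ Equality does not hold at z = 2 (the coefficients have mixed signs, so the terms do not all align in phase there).

M_tri(2) = 23; |p(2)| = 17; equality at z=2: no.


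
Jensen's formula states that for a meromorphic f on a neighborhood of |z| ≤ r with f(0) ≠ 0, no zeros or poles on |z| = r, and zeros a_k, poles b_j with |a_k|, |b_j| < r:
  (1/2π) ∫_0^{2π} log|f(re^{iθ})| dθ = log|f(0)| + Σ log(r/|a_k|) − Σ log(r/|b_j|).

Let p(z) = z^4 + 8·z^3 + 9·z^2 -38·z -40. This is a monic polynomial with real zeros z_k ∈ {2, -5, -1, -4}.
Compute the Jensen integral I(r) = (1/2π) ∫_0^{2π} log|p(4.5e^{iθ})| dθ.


Zeros: -5, -4, -1, 2; r = 4.5.
Inside |z| < r: -4, -1, 2. Outside (|z| ≥ r): -5.
p(0) = -40, so log|p(0)| = log(40) = 3.6889.
Apply Jensen: I(r) = log|p(0)| + Σ_k log(r/|z_k|), summed over zeros inside |z| < r.
  log(r/|z_k|) for z_k = 2: log(4.5/2) = 0.8109
  log(r/|z_k|) for z_k = -1: log(4.5/1) = 1.5041
  log(r/|z_k|) for z_k = -4: log(4.5/4) = 0.1178
  Outside zeros (-5) contribute nothing to the Jensen sum.
Sum over inside zeros: 2.4328.
I(r) = log|p(0)| + (inside sum) = 3.6889 + 2.4328 = 6.1217.
Note: since some zeros are outside |z| ≤ r, the simplified n·log(r) form does NOT apply — only the inside zeros contribute.

I(r) ≈ 6.1217.


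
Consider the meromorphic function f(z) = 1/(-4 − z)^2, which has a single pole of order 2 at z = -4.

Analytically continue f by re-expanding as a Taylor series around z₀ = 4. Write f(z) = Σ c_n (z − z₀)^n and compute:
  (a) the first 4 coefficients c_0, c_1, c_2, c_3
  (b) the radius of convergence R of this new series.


Let w = z − z₀, so z = z₀ + w.
Then -4 − z = -4 − (z₀ + w) = (-4 − z₀) − w = -8 − w.
f(z) = 1/(-8 − w)^2 = (1/(-8)^2) · (1 − w/(-8))^{−2}.
By the binomial series (1−u)^{−2} = Σ_{n≥0} C(n+1, 1) u^n for |u|<1, with u = w/(-8):
  c_n = C(n+1, 1) / (-8)^(n+2).
  c_0 = 1/(-8)^2 = 1/64.
  c_1 = 2/(-8)^3 = -1/256.
  c_2 = 3/(-8)^4 = 3/4096.
  c_3 = 4/(-8)^5 = -1/8192.
The series is valid for |w/d| < 1, i.e. |z − z₀| < |d|.
Radius of convergence: R = |-4 − z₀| = |-8| = 8 (distance from z₀ to the singularity z = -4).

c_0 = 1/64, c_1 = -1/256, c_2 = 3/4096, c_3 = -1/8192; R = 8.


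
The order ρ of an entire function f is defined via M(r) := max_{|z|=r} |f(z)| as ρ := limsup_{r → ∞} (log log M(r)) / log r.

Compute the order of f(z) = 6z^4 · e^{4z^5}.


M(r) = max_{|z|=r} |6|·|z|^4·|e^{4z^5}| = 6·r^4 · e^{4r^5} (the factors attain their maxima compatibly on |z|=r). Then log M(r) = log 6 + 4·log r + 4r^5, dominated by the last term, so log log M(r) ~ 5·log r. The polynomial factor 6z^4 contributes only a log r term and does not affect the order. ρ = 5.
Therefore ρ = 5.

Order ρ = 5.


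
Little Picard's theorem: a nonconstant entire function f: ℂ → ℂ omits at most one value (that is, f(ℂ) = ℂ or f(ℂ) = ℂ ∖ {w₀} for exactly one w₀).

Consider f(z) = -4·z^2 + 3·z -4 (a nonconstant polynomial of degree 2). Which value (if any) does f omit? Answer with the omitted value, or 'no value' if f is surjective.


Little Picard bounds the complement of f(ℂ) to at most one point.
For every w ∈ ℂ, the equation p(z) − w = 0 is a nonconstant polynomial in z and hence has at least one root by the fundamental theorem of algebra. So p is surjective onto ℂ, omitting no value.

Omitted value: no value.


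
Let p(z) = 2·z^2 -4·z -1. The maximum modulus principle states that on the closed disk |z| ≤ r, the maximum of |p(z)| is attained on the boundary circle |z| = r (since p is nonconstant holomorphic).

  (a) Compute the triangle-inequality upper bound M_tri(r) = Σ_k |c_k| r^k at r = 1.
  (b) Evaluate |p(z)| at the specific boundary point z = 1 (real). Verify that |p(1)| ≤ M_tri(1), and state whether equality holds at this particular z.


Coefficients: c_0 = -1, c_1 = -4, c_2 = 2. Radius r = 1.
Part (a). Triangle bound: M_tri(r) = Σ_k |c_k| r^k
  = |-1|·1^0 + |-4|·1^1 + |2|·1^2
  = 1 + 4 + 2 = 7.
This bounds M(r) := max_{|z|=r} |p(z)| from above; equality holds iff all terms c_k z^k can be made to align in phase at a single z on |z|=r.
Part (b). At z = 1 (real, on the circle |z| = r):
  p(1) = (-1)·1^0 + (-4)·1^1 + (2)·1^2 = -3.
  |p(1)| = 3.
Check: |p(1)| = 3 ≤ 7 = M_tri(1). ✓ Equality does not hold at z = 1 (the coefficients have mixed signs, so the terms do not all align in phase there).

M_tri(1) = 7; |p(1)| = 3; equality at z=1: no.


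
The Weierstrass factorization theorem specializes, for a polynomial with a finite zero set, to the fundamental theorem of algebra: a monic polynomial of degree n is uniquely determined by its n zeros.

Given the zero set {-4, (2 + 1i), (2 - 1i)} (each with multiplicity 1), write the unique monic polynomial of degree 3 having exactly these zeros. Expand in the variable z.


The polynomial is p(z) = ∏_{α ∈ S} (z − α), where S = {-4, (2 + 1i), (2 - 1i)}.
Expanding the product yields: p(z) = z^3 -11·z + 20.
Note conjugate pairs combine to real quadratics: (z − (2+1i))(z − (2−1i)) = z² − 4z + 5.
The resulting polynomial has degree 3 and real coefficients as required.

p(z) = z^3 -11·z + 20.


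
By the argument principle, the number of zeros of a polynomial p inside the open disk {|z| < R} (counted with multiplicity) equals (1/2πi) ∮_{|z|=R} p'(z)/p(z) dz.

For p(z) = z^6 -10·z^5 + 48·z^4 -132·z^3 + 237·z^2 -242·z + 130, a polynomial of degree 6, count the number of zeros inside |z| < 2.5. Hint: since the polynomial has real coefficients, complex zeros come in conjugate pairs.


The zeros of p are: (1 + 1i), (1 - 1i), (3 + 2i), (3 - 2i), (1 + 2i), (1 - 2i).
Their magnitudes are: 1.414, 1.414, 3.606, 3.606, 2.236, 2.236.
Zeros with |z| < R = 2.5: (1 + 1i), (1 - 1i), (1 + 2i), (1 - 2i).
Count = 4.
By the argument principle, (1/2πi) ∮_{|z|=R} p'(z)/p(z) dz equals exactly this count.

Number of zeros inside |z| < 2.5: 4.


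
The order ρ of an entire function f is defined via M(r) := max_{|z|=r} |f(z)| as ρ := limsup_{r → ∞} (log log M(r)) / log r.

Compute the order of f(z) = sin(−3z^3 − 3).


Write sin(w) = (e^{iw} ± e^{−iw})/(2 or 2i), so |sin(w)| ≤ e^{|w|}. With w = −3z^3 − 3, |w| ≤ 3r^3 + 3 on |z|=r, giving M(r) ≤ e^{3r^3 + 3} and ρ ≤ 3. For the lower bound, choose z on |z|=r with -3z^3 purely imaginary of modulus 3r^3; then |sin(−3z^3 − 3)| grows like e^{3r^3}/2, so ρ ≥ 3. Hence ρ = 3.
Therefore ρ = 3.

Order ρ = 3.


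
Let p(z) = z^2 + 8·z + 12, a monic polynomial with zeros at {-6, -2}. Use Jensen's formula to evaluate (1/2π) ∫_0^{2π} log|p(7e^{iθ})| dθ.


Zeros: -6, -2; r = 7.
Inside |z| < r: -6, -2. Outside (|z| ≥ r): ∅.
p(0) = 12, so log|p(0)| = log(12) = 2.4849.
Apply Jensen: I(r) = log|p(0)| + Σ_k log(r/|z_k|), summed over zeros inside |z| < r.
  log(r/|z_k|) for z_k = -6: log(7/6) = 0.1542
  log(r/|z_k|) for z_k = -2: log(7/2) = 1.2528
Sum over inside zeros: 1.4069.
I(r) = log|p(0)| + (inside sum) = 2.4849 + 1.4069 = 3.8918.
Closed form (all zeros inside, monic): I(r) = n·log(r) = 2·log(7) = 3.8918. ✓

I(r) ≈ 3.8918.


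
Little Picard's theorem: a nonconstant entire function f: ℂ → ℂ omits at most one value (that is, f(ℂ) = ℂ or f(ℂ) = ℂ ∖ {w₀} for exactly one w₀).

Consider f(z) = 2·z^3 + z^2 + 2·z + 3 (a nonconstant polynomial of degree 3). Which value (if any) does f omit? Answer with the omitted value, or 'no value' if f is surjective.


Little Picard bounds the complement of f(ℂ) to at most one point.
For every w ∈ ℂ, the equation p(z) − w = 0 is a nonconstant polynomial in z and hence has at least one root by the fundamental theorem of algebra. So p is surjective onto ℂ, omitting no value.

Omitted value: no value.


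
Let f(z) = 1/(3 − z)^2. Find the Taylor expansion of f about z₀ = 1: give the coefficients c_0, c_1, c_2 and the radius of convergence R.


Let w = z − z₀, so z = z₀ + w.
Then 3 − z = 3 − (z₀ + w) = (3 − z₀) − w = 2 − w.
f(z) = 1/(2 − w)^2 = (1/(2)^2) · (1 − w/(2))^{−2}.
By the binomial series (1−u)^{−2} = Σ_{n≥0} C(n+1, 1) u^n for |u|<1, with u = w/(2):
  c_n = C(n+1, 1) / (2)^(n+2).
  c_0 = 1/(2)^2 = 1/4.
  c_1 = 2/(2)^3 = 1/4.
  c_2 = 3/(2)^4 = 3/16.
The series is valid for |w/d| < 1, i.e. |z − z₀| < |d|.
Radius of convergence: R = |3 − z₀| = |2| = 2 (distance from z₀ to the singularity z = 3).

c_0 = 1/4, c_1 = 1/4, c_2 = 3/16; R = 2.


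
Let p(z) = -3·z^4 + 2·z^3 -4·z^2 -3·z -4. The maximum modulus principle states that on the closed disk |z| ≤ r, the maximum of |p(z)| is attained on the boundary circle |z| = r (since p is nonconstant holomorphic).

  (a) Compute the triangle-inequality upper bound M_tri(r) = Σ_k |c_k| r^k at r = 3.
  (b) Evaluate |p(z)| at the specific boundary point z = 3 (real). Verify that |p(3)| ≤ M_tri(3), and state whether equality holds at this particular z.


Coefficients: c_0 = -4, c_1 = -3, c_2 = -4, c_3 = 2, c_4 = -3. Radius r = 3.
Part (a). Triangle bound: M_tri(r) = Σ_k |c_k| r^k
  = |-4|·3^0 + |-3|·3^1 + |-4|·3^2 + |2|·3^3 + |-3|·3^4
  = 4 + 9 + 36 + 54 + 243 = 346.
This bounds M(r) := max_{|z|=r} |p(z)| from above; equality holds iff all terms c_k z^k can be made to align in phase at a single z on |z|=r.
Part (b). At z = 3 (real, on the circle |z| = r):
  p(3) = (-4)·3^0 + (-3)·3^1 + (-4)·3^2 + (2)·3^3 + (-3)·3^4 = -238.
  |p(3)| = 238.
Check: |p(3)| = 238 ≤ 346 = M_tri(3). ✓ Equality does not hold at z = 3 (the coefficients have mixed signs, so the terms do not all align in phase there).

M_tri(3) = 346; |p(3)| = 238; equality at z=3: no.


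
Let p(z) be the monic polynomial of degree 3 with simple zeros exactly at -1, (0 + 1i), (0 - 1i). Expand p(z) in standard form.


The polynomial is p(z) = ∏_{α ∈ S} (z − α), where S = {-1, (0 + 1i), (0 - 1i)}.
Expanding the product yields: p(z) = z^3 + z^2 + z + 1.
Note conjugate pairs combine to real quadratics: (z − (0+1i))(z − (0−1i)) = z² + 1.
The resulting polynomial has degree 3 and real coefficients as required.

p(z) = z^3 + z^2 + z + 1.


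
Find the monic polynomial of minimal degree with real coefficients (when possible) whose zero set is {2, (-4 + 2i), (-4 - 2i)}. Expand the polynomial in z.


The polynomial is p(z) = ∏_{α ∈ S} (z − α), where S = {2, (-4 + 2i), (-4 - 2i)}.
Expanding the product yields: p(z) = z^3 + 6·z^2 + 4·z -40.
Note conjugate pairs combine to real quadratics: (z − (-4+2i))(z − (-4−2i)) = z² + 8z + 20.
The resulting polynomial has degree 3 and real coefficients as required.

p(z) = z^3 + 6·z^2 + 4·z -40.


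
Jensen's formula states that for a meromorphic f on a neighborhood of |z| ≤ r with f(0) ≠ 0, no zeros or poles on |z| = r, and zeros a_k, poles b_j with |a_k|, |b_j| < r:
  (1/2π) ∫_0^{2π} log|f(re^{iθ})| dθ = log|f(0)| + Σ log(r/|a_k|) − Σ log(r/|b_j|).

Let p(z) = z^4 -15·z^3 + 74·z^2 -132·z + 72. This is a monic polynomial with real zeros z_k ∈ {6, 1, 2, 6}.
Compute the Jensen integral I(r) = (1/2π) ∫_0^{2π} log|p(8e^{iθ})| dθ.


Zeros: 1, 2, 6, 6; r = 8.
Inside |z| < r: 1, 2, 6, 6. Outside (|z| ≥ r): ∅.
p(0) = 72, so log|p(0)| = log(72) = 4.2767.
Apply Jensen: I(r) = log|p(0)| + Σ_k log(r/|z_k|), summed over zeros inside |z| < r.
  log(r/|z_k|) for z_k = 6: log(8/6) = 0.2877
  log(r/|z_k|) for z_k = 1: log(8/1) = 2.0794
  log(r/|z_k|) for z_k = 2: log(8/2) = 1.3863
  log(r/|z_k|) for z_k = 6: log(8/6) = 0.2877
Sum over inside zeros: 4.0411.
I(r) = log|p(0)| + (inside sum) = 4.2767 + 4.0411 = 8.3178.
Closed form (all zeros inside, monic): I(r) = n·log(r) = 4·log(8) = 8.3178. ✓

I(r) ≈ 8.3178.


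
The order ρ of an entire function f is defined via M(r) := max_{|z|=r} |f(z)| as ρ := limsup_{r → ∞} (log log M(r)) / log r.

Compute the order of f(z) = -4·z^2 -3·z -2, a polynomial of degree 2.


|f(z)| ≤ Σ|c_k|·r^k = O(r^2) as r → ∞. Polynomial growth is O(e^{r^ε}) for every ε > 0 (since r^2/e^{r^ε} → 0), so ρ ≤ ε for all ε > 0, i.e. ρ = 0. Every nonconstant polynomial has order 0.
Therefore ρ = 0.

Order ρ = 0.


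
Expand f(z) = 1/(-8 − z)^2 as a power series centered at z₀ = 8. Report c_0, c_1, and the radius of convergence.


Let w = z − z₀, so z = z₀ + w.
Then -8 − z = -8 − (z₀ + w) = (-8 − z₀) − w = -16 − w.
f(z) = 1/(-16 − w)^2 = (1/(-16)^2) · (1 − w/(-16))^{−2}.
By the binomial series (1−u)^{−2} = Σ_{n≥0} C(n+1, 1) u^n for |u|<1, with u = w/(-16):
  c_n = C(n+1, 1) / (-16)^(n+2).
  c_0 = 1/(-16)^2 = 1/256.
  c_1 = 2/(-16)^3 = -1/2048.
The series is valid for |w/d| < 1, i.e. |z − z₀| < |d|.
Radius of convergence: R = |-8 − z₀| = |-16| = 16 (distance from z₀ to the singularity z = -8).

c_0 = 1/256, c_1 = -1/2048; R = 16.


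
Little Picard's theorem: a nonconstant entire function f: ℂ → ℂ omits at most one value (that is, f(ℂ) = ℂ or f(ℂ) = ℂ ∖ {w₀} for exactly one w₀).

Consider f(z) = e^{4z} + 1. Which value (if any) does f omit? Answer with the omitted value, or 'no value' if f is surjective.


Little Picard bounds the complement of f(ℂ) to at most one point.
e^{4z} is never zero on ℂ, so 1·e^{4z} takes every value in ℂ ∖ {0}. Adding 1 shifts the range to ℂ ∖ {1}. Thus f omits exactly the value 1.

Omitted value: 1.


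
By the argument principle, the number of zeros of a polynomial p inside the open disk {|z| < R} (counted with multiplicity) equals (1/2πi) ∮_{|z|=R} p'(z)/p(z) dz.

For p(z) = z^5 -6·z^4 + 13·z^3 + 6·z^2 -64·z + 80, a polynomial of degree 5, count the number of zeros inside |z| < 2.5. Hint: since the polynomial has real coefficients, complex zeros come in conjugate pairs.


The zeros of p are: (2 + 1i), (2 - 1i), -2, (2 + 2i), (2 - 2i).
Their magnitudes are: 2.236, 2.236, 2, 2.828, 2.828.
Zeros with |z| < R = 2.5: (2 + 1i), (2 - 1i), -2.
Count = 3.
By the argument principle, (1/2πi) ∮_{|z|=R} p'(z)/p(z) dz equals exactly this count.

Number of zeros inside |z| < 2.5: 3.


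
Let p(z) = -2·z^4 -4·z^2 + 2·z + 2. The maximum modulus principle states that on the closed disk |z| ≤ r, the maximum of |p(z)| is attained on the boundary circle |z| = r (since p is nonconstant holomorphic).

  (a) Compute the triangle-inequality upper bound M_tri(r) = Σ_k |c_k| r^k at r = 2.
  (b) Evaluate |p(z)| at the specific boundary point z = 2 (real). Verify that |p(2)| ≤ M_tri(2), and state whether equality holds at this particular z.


Coefficients: c_0 = 2, c_1 = 2, c_2 = -4, c_3 = 0, c_4 = -2. Radius r = 2.
Part (a). Triangle bound: M_tri(r) = Σ_k |c_k| r^k
  = |2|·2^0 + |2|·2^1 + |-4|·2^2 + |0|·2^3 + |-2|·2^4
  = 2 + 4 + 16 + 0 + 32 = 54.
This bounds M(r) := max_{|z|=r} |p(z)| from above; equality holds iff all terms c_k z^k can be made to align in phase at a single z on |z|=r.
Part (b). At z = 2 (real, on the circle |z| = r):
  p(2) = (2)·2^0 + (2)·2^1 + (-4)·2^2 + (0)·2^3 + (-2)·2^4 = -42.
  |p(2)| = 42.
Check: |p(2)| = 42 ≤ 54 = M_tri(2). ✓ Equality does not hold at z = 2 (the coefficients have mixed signs, so the terms do not all align in phase there).

M_tri(2) = 54; |p(2)| = 42; equality at z=2: no.


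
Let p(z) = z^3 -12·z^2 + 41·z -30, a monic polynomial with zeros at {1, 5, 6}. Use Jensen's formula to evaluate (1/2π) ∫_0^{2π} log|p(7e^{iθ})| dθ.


Zeros: 1, 5, 6; r = 7.
Inside |z| < r: 1, 5, 6. Outside (|z| ≥ r): ∅.
p(0) = -30, so log|p(0)| = log(30) = 3.4012.
Apply Jensen: I(r) = log|p(0)| + Σ_k log(r/|z_k|), summed over zeros inside |z| < r.
  log(r/|z_k|) for z_k = 1: log(7/1) = 1.9459
  log(r/|z_k|) for z_k = 5: log(7/5) = 0.3365
  log(r/|z_k|) for z_k = 6: log(7/6) = 0.1542
Sum over inside zeros: 2.4365.
I(r) = log|p(0)| + (inside sum) = 3.4012 + 2.4365 = 5.8377.
Closed form (all zeros inside, monic): I(r) = n·log(r) = 3·log(7) = 5.8377. ✓

I(r) ≈ 5.8377.


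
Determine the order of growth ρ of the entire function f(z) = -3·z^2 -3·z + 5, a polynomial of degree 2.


|f(z)| ≤ Σ|c_k|·r^k = O(r^2) as r → ∞. Polynomial growth is O(e^{r^ε}) for every ε > 0 (since r^2/e^{r^ε} → 0), so ρ ≤ ε for all ε > 0, i.e. ρ = 0. Every nonconstant polynomial has order 0.
Therefore ρ = 0.

Order ρ = 0.


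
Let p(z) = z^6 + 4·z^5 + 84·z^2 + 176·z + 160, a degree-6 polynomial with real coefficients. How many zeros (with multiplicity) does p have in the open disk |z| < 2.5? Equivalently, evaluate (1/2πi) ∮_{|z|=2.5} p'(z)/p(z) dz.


The zeros of p are: (2 + 2i), (2 - 2i), (-3 + 1i), (-3 - 1i), (-1 + 1i), (-1 - 1i).
Their magnitudes are: 2.828, 2.828, 3.162, 3.162, 1.414, 1.414.
Zeros with |z| < R = 2.5: (-1 + 1i), (-1 - 1i).
Count = 2.
By the argument principle, (1/2πi) ∮_{|z|=R} p'(z)/p(z) dz equals exactly this count.

Number of zeros inside |z| < 2.5: 2.


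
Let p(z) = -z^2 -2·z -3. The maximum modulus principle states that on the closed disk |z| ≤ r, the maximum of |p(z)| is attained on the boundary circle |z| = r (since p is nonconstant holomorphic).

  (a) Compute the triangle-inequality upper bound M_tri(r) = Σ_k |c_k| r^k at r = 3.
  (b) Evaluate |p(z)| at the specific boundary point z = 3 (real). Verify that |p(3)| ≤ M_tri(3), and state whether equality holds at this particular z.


Coefficients: c_0 = -3, c_1 = -2, c_2 = -1. Radius r = 3.
Part (a). Triangle bound: M_tri(r) = Σ_k |c_k| r^k
  = |-3|·3^0 + |-2|·3^1 + |-1|·3^2
  = 3 + 6 + 9 = 18.
This bounds M(r) := max_{|z|=r} |p(z)| from above; equality holds iff all terms c_k z^k can be made to align in phase at a single z on |z|=r.
Part (b). At z = 3 (real, on the circle |z| = r):
  p(3) = (-3)·3^0 + (-2)·3^1 + (-1)·3^2 = -18.
  |p(3)| = 18.
Since all nonzero coefficients share the same sign, |p(3)| = 18 = M_tri(3); the triangle bound is attained at z = 3, so in fact M(r) = 18.

M_tri(3) = 18; |p(3)| = 18; equality at z=3: yes.


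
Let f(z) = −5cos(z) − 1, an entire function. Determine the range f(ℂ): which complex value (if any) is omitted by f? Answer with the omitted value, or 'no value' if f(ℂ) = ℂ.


Little Picard bounds the complement of f(ℂ) to at most one point.
cos is entire and surjective onto ℂ: for every w ∈ ℂ, cos(ζ) = w has a solution ζ ∈ ℂ (e.g., via the complex inverse arccos). With ζ = z this gives z = ζ/(1). Then -5·cos(z) takes every value in -5·ℂ = ℂ, and adding -1 is a bijection of ℂ. So f is surjective and omits no value. (Note: only on the real line is cos bounded by [−1, 1].)

Omitted value: no value.


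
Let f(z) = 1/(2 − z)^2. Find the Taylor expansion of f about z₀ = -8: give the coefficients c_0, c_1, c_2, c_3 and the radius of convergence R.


Let w = z − z₀, so z = z₀ + w.
Then 2 − z = 2 − (z₀ + w) = (2 − z₀) − w = 10 − w.
f(z) = 1/(10 − w)^2 = (1/(10)^2) · (1 − w/(10))^{−2}.
By the binomial series (1−u)^{−2} = Σ_{n≥0} C(n+1, 1) u^n for |u|<1, with u = w/(10):
  c_n = C(n+1, 1) / (10)^(n+2).
  c_0 = 1/(10)^2 = 1/100.
  c_1 = 2/(10)^3 = 1/500.
  c_2 = 3/(10)^4 = 3/10000.
  c_3 = 4/(10)^5 = 1/25000.
The series is valid for |w/d| < 1, i.e. |z − z₀| < |d|.
Radius of convergence: R = |2 − z₀| = |10| = 10 (distance from z₀ to the singularity z = 2).

c_0 = 1/100, c_1 = 1/500, c_2 = 3/10000, c_3 = 1/25000; R = 10.


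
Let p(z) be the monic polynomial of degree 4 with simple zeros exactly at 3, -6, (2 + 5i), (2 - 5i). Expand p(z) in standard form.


The polynomial is p(z) = ∏_{α ∈ S} (z − α), where S = {3, -6, (2 + 5i), (2 - 5i)}.
Expanding the product yields: p(z) = z^4 -z^3 -z^2 + 159·z -522.
Note conjugate pairs combine to real quadratics: (z − (2+5i))(z − (2−5i)) = z² − 4z + 29.
The resulting polynomial has degree 4 and real coefficients as required.

p(z) = z^4 -z^3 -z^2 + 159·z -522.


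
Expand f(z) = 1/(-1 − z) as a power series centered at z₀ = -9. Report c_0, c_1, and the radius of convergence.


Let w = z − z₀, so z = z₀ + w.
Then -1 − z = -1 − (z₀ + w) = (-1 − z₀) − w = 8 − w.
f(z) = 1/(8 − w) = (1/(8)) · 1/(1 − w/(8)) = Σ_{n≥0} w^n / (8)^(n+1).
So c_n = 1/(8)^(n+1):
  c_0 = 1/(8)^1 = 1/8.
  c_1 = 1/(8)^2 = 1/64.
The series is valid for |w/d| < 1, i.e. |z − z₀| < |d|.
Radius of convergence: R = |-1 − z₀| = |8| = 8 (distance from z₀ to the singularity z = -1).

c_0 = 1/8, c_1 = 1/64; R = 8.


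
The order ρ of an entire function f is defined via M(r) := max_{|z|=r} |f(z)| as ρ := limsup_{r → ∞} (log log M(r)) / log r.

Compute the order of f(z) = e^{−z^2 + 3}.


|e^{−z^2 + 3}| = e^{Re(-1·z^2) + 3} ≤ e^{1|z|^2 + 3} = e^{1r^2 + 3} on |z| = r, so ρ ≤ 2. Choosing z on |z|=r so that -1·z^2 is real positive (always possible by picking arg z appropriately) gives |f(z)| = e^{1r^2 + 3}, matching the bound. The additive constant 3 does not affect log log M(r) ~ 2·log r. Hence ρ = 2.
Therefore ρ = 2.

Order ρ = 2.


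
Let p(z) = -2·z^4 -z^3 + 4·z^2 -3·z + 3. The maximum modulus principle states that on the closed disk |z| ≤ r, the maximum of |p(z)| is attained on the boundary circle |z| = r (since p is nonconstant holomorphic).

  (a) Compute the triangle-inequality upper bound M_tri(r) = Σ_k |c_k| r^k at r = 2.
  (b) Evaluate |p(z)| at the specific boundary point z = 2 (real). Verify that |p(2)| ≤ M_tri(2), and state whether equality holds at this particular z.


Coefficients: c_0 = 3, c_1 = -3, c_2 = 4, c_3 = -1, c_4 = -2. Radius r = 2.
Part (a). Triangle bound: M_tri(r) = Σ_k |c_k| r^k
  = |3|·2^0 + |-3|·2^1 + |4|·2^2 + |-1|·2^3 + |-2|·2^4
  = 3 + 6 + 16 + 8 + 32 = 65.
This bounds M(r) := max_{|z|=r} |p(z)| from above; equality holds iff all terms c_k z^k can be made to align in phase at a single z on |z|=r.
Part (b). At z = 2 (real, on the circle |z| = r):
  p(2) = (3)·2^0 + (-3)·2^1 + (4)·2^2 + (-1)·2^3 + (-2)·2^4 = -27.
  |p(2)| = 27.
Check: |p(2)| = 27 ≤ 65 = M_tri(2). ✓ Equality does not hold at z = 2 (the coefficients have mixed signs, so the terms do not all align in phase there).

M_tri(2) = 65; |p(2)| = 27; equality at z=2: no.


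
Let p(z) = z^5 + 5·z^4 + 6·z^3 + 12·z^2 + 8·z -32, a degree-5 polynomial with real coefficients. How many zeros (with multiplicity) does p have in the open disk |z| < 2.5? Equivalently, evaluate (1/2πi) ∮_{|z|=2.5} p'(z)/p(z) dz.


The zeros of p are: -4, (0 + 2i), (0 - 2i), 1, -2.
Their magnitudes are: 4, 2, 2, 1, 2.
Zeros with |z| < R = 2.5: (0 + 2i), (0 - 2i), 1, -2.
Count = 4.
By the argument principle, (1/2πi) ∮_{|z|=R} p'(z)/p(z) dz equals exactly this count.

Number of zeros inside |z| < 2.5: 4.


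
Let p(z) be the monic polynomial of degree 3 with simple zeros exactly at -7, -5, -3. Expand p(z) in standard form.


The polynomial is p(z) = ∏_{α ∈ S} (z − α), where S = {-7, -5, -3}.
Expanding the product yields: p(z) = z^3 + 15·z^2 + 71·z + 105.
The resulting polynomial has degree 3 and real coefficients as required.

p(z) = z^3 + 15·z^2 + 71·z + 105.


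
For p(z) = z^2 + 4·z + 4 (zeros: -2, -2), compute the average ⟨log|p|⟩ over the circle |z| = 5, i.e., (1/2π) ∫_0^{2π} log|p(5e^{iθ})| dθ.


Zeros: -2, -2; r = 5.
Inside |z| < r: -2, -2. Outside (|z| ≥ r): ∅.
p(0) = 4, so log|p(0)| = log(4) = 1.3863.
Apply Jensen: I(r) = log|p(0)| + Σ_k log(r/|z_k|), summed over zeros inside |z| < r.
  log(r/|z_k|) for z_k = -2: log(5/2) = 0.9163
  log(r/|z_k|) for z_k = -2: log(5/2) = 0.9163
Sum over inside zeros: 1.8326.
I(r) = log|p(0)| + (inside sum) = 1.3863 + 1.8326 = 3.2189.
Closed form (all zeros inside, monic): I(r) = n·log(r) = 2·log(5) = 3.2189. ✓

I(r) ≈ 3.2189.


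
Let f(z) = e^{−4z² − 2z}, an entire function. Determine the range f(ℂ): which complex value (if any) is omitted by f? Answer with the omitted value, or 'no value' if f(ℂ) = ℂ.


Little Picard bounds the complement of f(ℂ) to at most one point.
The exponent g(z) = −4z² − 2z is a nonconstant polynomial, hence surjective onto ℂ. So e^{g(z)} takes every value in {e^w : w ∈ ℂ} = ℂ ∖ {0}. Adding 0 shifts the range to ℂ ∖ {0}. f omits exactly 0.

Omitted value: 0.


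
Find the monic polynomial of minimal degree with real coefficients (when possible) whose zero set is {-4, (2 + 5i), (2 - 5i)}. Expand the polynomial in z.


The polynomial is p(z) = ∏_{α ∈ S} (z − α), where S = {-4, (2 + 5i), (2 - 5i)}.
Expanding the product yields: p(z) = z^3 + 13·z + 116.
Note conjugate pairs combine to real quadratics: (z − (2+5i))(z − (2−5i)) = z² − 4z + 29.
The resulting polynomial has degree 3 and real coefficients as required.

p(z) = z^3 + 13·z + 116.


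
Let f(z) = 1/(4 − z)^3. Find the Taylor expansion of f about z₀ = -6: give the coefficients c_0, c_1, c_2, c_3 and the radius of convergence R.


Let w = z − z₀, so z = z₀ + w.
Then 4 − z = 4 − (z₀ + w) = (4 − z₀) − w = 10 − w.
f(z) = 1/(10 − w)^3 = (1/(10)^3) · (1 − w/(10))^{−3}.
By the binomial series (1−u)^{−3} = Σ_{n≥0} C(n+2, 2) u^n for |u|<1, with u = w/(10):
  c_n = C(n+2, 2) / (10)^(n+3).
  c_0 = 1/(10)^3 = 1/1000.
  c_1 = 3/(10)^4 = 3/10000.
  c_2 = 6/(10)^5 = 3/50000.
  c_3 = 10/(10)^6 = 1/100000.
The series is valid for |w/d| < 1, i.e. |z − z₀| < |d|.
Radius of convergence: R = |4 − z₀| = |10| = 10 (distance from z₀ to the singularity z = 4).

c_0 = 1/1000, c_1 = 3/10000, c_2 = 3/50000, c_3 = 1/100000; R = 10.


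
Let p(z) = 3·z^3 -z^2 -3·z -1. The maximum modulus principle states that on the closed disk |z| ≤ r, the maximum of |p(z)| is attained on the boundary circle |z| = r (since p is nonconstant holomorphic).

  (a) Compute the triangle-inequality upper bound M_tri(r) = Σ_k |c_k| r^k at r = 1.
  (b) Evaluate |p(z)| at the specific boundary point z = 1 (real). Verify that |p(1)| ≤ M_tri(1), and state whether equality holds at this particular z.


Coefficients: c_0 = -1, c_1 = -3, c_2 = -1, c_3 = 3. Radius r = 1.
Part (a). Triangle bound: M_tri(r) = Σ_k |c_k| r^k
  = |-1|·1^0 + |-3|·1^1 + |-1|·1^2 + |3|·1^3
  = 1 + 3 + 1 + 3 = 8.
This bounds M(r) := max_{|z|=r} |p(z)| from above; equality holds iff all terms c_k z^k can be made to align in phase at a single z on |z|=r.
Part (b). At z = 1 (real, on the circle |z| = r):
  p(1) = (-1)·1^0 + (-3)·1^1 + (-1)·1^2 + (3)·1^3 = -2.
  |p(1)| = 2.
Check: |p(1)| = 2 ≤ 8 = M_tri(1). ✓ Equality does not hold at z = 1 (the coefficients have mixed signs, so the terms do not all align in phase there).

M_tri(1) = 8; |p(1)| = 2; equality at z=1: no.


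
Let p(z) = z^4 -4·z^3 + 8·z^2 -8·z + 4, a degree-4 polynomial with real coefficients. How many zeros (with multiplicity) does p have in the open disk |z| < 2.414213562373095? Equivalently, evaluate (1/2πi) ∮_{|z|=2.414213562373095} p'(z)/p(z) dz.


The zeros of p are: (1 + 1i), (1 - 1i), (1 + 1i), (1 - 1i).
Their magnitudes are: 1.414, 1.414, 1.414, 1.414.
Zeros with |z| < R = 2.414213562373095: (1 + 1i), (1 - 1i), (1 + 1i), (1 - 1i).
Count = 4.
By the argument principle, (1/2πi) ∮_{|z|=R} p'(z)/p(z) dz equals exactly this count.

Number of zeros inside |z| < 2.414213562373095: 4.


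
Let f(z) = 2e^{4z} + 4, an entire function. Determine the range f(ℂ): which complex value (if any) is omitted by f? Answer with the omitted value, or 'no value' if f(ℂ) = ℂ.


Little Picard bounds the complement of f(ℂ) to at most one point.
e^{4z} is never zero on ℂ, so 2·e^{4z} takes every value in ℂ ∖ {0}. Adding 4 shifts the range to ℂ ∖ {4}. Thus f omits exactly the value 4.

Omitted value: 4.


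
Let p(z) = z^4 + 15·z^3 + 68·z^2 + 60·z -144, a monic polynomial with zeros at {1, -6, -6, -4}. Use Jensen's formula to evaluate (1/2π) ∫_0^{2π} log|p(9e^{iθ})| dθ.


Zeros: -6, -6, -4, 1; r = 9.
Inside |z| < r: -6, -6, -4, 1. Outside (|z| ≥ r): ∅.
p(0) = -144, so log|p(0)| = log(144) = 4.9698.
Apply Jensen: I(r) = log|p(0)| + Σ_k log(r/|z_k|), summed over zeros inside |z| < r.
  log(r/|z_k|) for z_k = 1: log(9/1) = 2.1972
  log(r/|z_k|) for z_k = -6: log(9/6) = 0.4055
  log(r/|z_k|) for z_k = -6: log(9/6) = 0.4055
  log(r/|z_k|) for z_k = -4: log(9/4) = 0.8109
Sum over inside zeros: 3.8191.
I(r) = log|p(0)| + (inside sum) = 4.9698 + 3.8191 = 8.7889.
Closed form (all zeros inside, monic): I(r) = n·log(r) = 4·log(9) = 8.7889. ✓

I(r) ≈ 8.7889.


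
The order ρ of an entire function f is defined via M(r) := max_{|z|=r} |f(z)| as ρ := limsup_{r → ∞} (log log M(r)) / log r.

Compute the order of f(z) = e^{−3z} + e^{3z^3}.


Each summand is entire of order 1 and 3 respectively (as in the single-exponential case). The order of a sum is at most the max of the orders, so ρ ≤ 3. For the lower bound: on |z|=r choose arg z so that 3z^3 is real positive; then |e^{3z^3}| = e^{3r^3} while |e^{-3z}| ≤ e^{3r^1} = o(e^{3r^3}). So |f| ≥ e^{3r^3}(1 − o(1)) and ρ ≥ 3. Hence ρ = max(1, 3) = 3.
Therefore ρ = 3.

Order ρ = 3.


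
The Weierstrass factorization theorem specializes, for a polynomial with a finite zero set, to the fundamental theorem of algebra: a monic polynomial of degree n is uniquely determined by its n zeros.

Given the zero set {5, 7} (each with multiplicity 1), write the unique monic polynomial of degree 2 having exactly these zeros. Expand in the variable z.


The polynomial is p(z) = ∏_{α ∈ S} (z − α), where S = {5, 7}.
Expanding the product yields: p(z) = z^2 -12·z + 35.
The resulting polynomial has degree 2 and real coefficients as required.

p(z) = z^2 -12·z + 35.


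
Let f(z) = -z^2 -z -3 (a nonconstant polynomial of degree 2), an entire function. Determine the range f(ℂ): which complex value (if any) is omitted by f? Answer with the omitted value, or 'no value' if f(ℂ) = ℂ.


Little Picard bounds the complement of f(ℂ) to at most one point.
For every w ∈ ℂ, the equation p(z) − w = 0 is a nonconstant polynomial in z and hence has at least one root by the fundamental theorem of algebra. So p is surjective onto ℂ, omitting no value.

Omitted value: no value.


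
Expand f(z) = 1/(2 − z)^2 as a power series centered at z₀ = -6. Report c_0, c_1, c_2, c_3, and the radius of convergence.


Let w = z − z₀, so z = z₀ + w.
Then 2 − z = 2 − (z₀ + w) = (2 − z₀) − w = 8 − w.
f(z) = 1/(8 − w)^2 = (1/(8)^2) · (1 − w/(8))^{−2}.
By the binomial series (1−u)^{−2} = Σ_{n≥0} C(n+1, 1) u^n for |u|<1, with u = w/(8):
  c_n = C(n+1, 1) / (8)^(n+2).
  c_0 = 1/(8)^2 = 1/64.
  c_1 = 2/(8)^3 = 1/256.
  c_2 = 3/(8)^4 = 3/4096.
  c_3 = 4/(8)^5 = 1/8192.
The series is valid for |w/d| < 1, i.e. |z − z₀| < |d|.
Radius of convergence: R = |2 − z₀| = |8| = 8 (distance from z₀ to the singularity z = 2).

c_0 = 1/64, c_1 = 1/256, c_2 = 3/4096, c_3 = 1/8192; R = 8.


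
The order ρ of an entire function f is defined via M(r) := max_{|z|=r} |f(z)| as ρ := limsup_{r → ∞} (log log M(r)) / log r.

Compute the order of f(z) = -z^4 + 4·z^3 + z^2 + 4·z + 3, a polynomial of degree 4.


|f(z)| ≤ Σ|c_k|·r^k = O(r^4) as r → ∞. Polynomial growth is O(e^{r^ε}) for every ε > 0 (since r^4/e^{r^ε} → 0), so ρ ≤ ε for all ε > 0, i.e. ρ = 0. Every nonconstant polynomial has order 0.
Therefore ρ = 0.

Order ρ = 0.


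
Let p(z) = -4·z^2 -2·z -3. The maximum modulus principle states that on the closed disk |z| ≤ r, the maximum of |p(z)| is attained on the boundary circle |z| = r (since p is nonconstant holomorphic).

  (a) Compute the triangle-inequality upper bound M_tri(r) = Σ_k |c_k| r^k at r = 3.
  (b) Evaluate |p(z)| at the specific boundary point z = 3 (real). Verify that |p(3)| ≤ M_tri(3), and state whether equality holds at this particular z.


Coefficients: c_0 = -3, c_1 = -2, c_2 = -4. Radius r = 3.
Part (a). Triangle bound: M_tri(r) = Σ_k |c_k| r^k
  = |-3|·3^0 + |-2|·3^1 + |-4|·3^2
  = 3 + 6 + 36 = 45.
This bounds M(r) := max_{|z|=r} |p(z)| from above; equality holds iff all terms c_k z^k can be made to align in phase at a single z on |z|=r.
Part (b). At z = 3 (real, on the circle |z| = r):
  p(3) = (-3)·3^0 + (-2)·3^1 + (-4)·3^2 = -45.
  |p(3)| = 45.
Since all nonzero coefficients share the same sign, |p(3)| = 45 = M_tri(3); the triangle bound is attained at z = 3, so in fact M(r) = 45.

M_tri(3) = 45; |p(3)| = 45; equality at z=3: yes.


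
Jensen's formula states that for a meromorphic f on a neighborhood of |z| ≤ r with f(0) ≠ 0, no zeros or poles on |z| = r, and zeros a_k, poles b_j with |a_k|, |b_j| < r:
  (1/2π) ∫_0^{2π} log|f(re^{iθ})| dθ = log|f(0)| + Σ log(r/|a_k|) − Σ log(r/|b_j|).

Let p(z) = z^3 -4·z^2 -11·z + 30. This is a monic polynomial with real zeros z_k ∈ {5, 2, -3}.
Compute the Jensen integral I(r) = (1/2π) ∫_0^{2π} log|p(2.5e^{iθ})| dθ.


Zeros: -3, 2, 5; r = 2.5.
Inside |z| < r: 2. Outside (|z| ≥ r): -3, 5.
p(0) = 30, so log|p(0)| = log(30) = 3.4012.
Apply Jensen: I(r) = log|p(0)| + Σ_k log(r/|z_k|), summed over zeros inside |z| < r.
  log(r/|z_k|) for z_k = 2: log(2.5/2) = 0.2231
  Outside zeros (-3, 5) contribute nothing to the Jensen sum.
Sum over inside zeros: 0.2231.
I(r) = log|p(0)| + (inside sum) = 3.4012 + 0.2231 = 3.6243.
Note: since some zeros are outside |z| ≤ r, the simplified n·log(r) form does NOT apply — only the inside zeros contribute.

I(r) ≈ 3.6243.


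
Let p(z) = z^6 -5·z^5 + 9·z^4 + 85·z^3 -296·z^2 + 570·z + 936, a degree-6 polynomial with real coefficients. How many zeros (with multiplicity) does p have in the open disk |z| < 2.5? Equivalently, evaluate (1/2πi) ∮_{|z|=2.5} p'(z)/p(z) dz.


The zeros of p are: -1, (2 + 3i), (2 - 3i), (3 + 3i), (3 - 3i), -4.
Their magnitudes are: 1, 3.606, 3.606, 4.243, 4.243, 4.
Zeros with |z| < R = 2.5: -1.
Count = 1.
By the argument principle, (1/2πi) ∮_{|z|=R} p'(z)/p(z) dz equals exactly this count.

Number of zeros inside |z| < 2.5: 1.


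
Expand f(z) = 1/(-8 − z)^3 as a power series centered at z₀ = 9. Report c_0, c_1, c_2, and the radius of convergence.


Let w = z − z₀, so z = z₀ + w.
Then -8 − z = -8 − (z₀ + w) = (-8 − z₀) − w = -17 − w.
f(z) = 1/(-17 − w)^3 = (1/(-17)^3) · (1 − w/(-17))^{−3}.
By the binomial series (1−u)^{−3} = Σ_{n≥0} C(n+2, 2) u^n for |u|<1, with u = w/(-17):
  c_n = C(n+2, 2) / (-17)^(n+3).
  c_0 = 1/(-17)^3 = -1/4913.
  c_1 = 3/(-17)^4 = 3/83521.
  c_2 = 6/(-17)^5 = -6/1419857.
The series is valid for |w/d| < 1, i.e. |z − z₀| < |d|.
Radius of convergence: R = |-8 − z₀| = |-17| = 17 (distance from z₀ to the singularity z = -8).

c_0 = -1/4913, c_1 = 3/83521, c_2 = -6/1419857; R = 17.


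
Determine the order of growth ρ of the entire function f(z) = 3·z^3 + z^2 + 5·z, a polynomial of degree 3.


|f(z)| ≤ Σ|c_k|·r^k = O(r^3) as r → ∞. Polynomial growth is O(e^{r^ε}) for every ε > 0 (since r^3/e^{r^ε} → 0), so ρ ≤ ε for all ε > 0, i.e. ρ = 0. Every nonconstant polynomial has order 0.
Therefore ρ = 0.

Order ρ = 0.


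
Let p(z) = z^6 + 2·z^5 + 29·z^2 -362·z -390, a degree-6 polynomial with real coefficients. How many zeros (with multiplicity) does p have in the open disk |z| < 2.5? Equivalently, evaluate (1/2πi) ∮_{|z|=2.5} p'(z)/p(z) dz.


The zeros of p are: -1, (1 + 3i), (1 - 3i), (-3 + 2i), (-3 - 2i), 3.
Their magnitudes are: 1, 3.162, 3.162, 3.606, 3.606, 3.
Zeros with |z| < R = 2.5: -1.
Count = 1.
By the argument principle, (1/2πi) ∮_{|z|=R} p'(z)/p(z) dz equals exactly this count.

Number of zeros inside |z| < 2.5: 1.


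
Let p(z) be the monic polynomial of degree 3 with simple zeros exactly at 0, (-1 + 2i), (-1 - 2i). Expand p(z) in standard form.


The polynomial is p(z) = ∏_{α ∈ S} (z − α), where S = {0, (-1 + 2i), (-1 - 2i)}.
Expanding the product yields: p(z) = z^3 + 2·z^2 + 5·z.
Note conjugate pairs combine to real quadratics: (z − (-1+2i))(z − (-1−2i)) = z² + 2z + 5.
The resulting polynomial has degree 3 and real coefficients as required.

p(z) = z^3 + 2·z^2 + 5·z.


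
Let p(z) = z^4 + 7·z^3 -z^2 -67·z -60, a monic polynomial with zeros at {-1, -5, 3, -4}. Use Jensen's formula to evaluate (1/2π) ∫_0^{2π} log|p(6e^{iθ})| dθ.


Zeros: -5, -4, -1, 3; r = 6.
Inside |z| < r: -5, -4, -1, 3. Outside (|z| ≥ r): ∅.
p(0) = -60, so log|p(0)| = log(60) = 4.0943.
Apply Jensen: I(r) = log|p(0)| + Σ_k log(r/|z_k|), summed over zeros inside |z| < r.
  log(r/|z_k|) for z_k = -1: log(6/1) = 1.7918
  log(r/|z_k|) for z_k = -5: log(6/5) = 0.1823
  log(r/|z_k|) for z_k = 3: log(6/3) = 0.6931
  log(r/|z_k|) for z_k = -4: log(6/4) = 0.4055
Sum over inside zeros: 3.0727.
I(r) = log|p(0)| + (inside sum) = 4.0943 + 3.0727 = 7.1670.
Closed form (all zeros inside, monic): I(r) = n·log(r) = 4·log(6) = 7.1670. ✓

I(r) ≈ 7.1670.


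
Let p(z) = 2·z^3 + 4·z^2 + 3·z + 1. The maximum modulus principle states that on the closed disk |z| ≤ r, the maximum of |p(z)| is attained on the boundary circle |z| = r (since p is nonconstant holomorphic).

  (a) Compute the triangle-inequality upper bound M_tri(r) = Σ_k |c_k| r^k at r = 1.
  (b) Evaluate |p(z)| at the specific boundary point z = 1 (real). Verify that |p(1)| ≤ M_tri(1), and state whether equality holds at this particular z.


Coefficients: c_0 = 1, c_1 = 3, c_2 = 4, c_3 = 2. Radius r = 1.
Part (a). Triangle bound: M_tri(r) = Σ_k |c_k| r^k
  = |1|·1^0 + |3|·1^1 + |4|·1^2 + |2|·1^3
  = 1 + 3 + 4 + 2 = 10.
This bounds M(r) := max_{|z|=r} |p(z)| from above; equality holds iff all terms c_k z^k can be made to align in phase at a single z on |z|=r.
Part (b). At z = 1 (real, on the circle |z| = r):
  p(1) = (1)·1^0 + (3)·1^1 + (4)·1^2 + (2)·1^3 = 10.
  |p(1)| = 10.
Since all nonzero coefficients share the same sign, |p(1)| = 10 = M_tri(1); the triangle bound is attained at z = 1, so in fact M(r) = 10.

M_tri(1) = 10; |p(1)| = 10; equality at z=1: yes.
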